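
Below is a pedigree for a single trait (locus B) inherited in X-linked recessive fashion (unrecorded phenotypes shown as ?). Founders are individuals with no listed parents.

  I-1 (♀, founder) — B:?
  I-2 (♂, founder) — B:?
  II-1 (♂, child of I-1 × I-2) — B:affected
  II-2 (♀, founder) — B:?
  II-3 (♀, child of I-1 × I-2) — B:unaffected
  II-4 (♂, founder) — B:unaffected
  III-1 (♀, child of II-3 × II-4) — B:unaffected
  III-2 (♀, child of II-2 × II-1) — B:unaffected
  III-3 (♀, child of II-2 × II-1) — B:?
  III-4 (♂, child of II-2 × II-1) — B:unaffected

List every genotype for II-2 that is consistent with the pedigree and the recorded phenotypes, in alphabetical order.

B/I-1 ? ·: X^BX^b|X^bX^b
B/I-2 ? ·: X^BY|X^bY
B/II-1 aff I-1×I-2: X^bY
B/II-2 ? ·: X^BX^B|X^BX^b
B/II-3 un I-1×I-2: X^BX^B|X^BX^b
B/II-4 un ·: X^BY
B/III-1 un II-3×II-4: X^BX^B|X^BX^b
B/III-2 un II-2×II-1: X^BX^b
B/III-3 ? II-2×II-1: X^BX^b|X^bX^b
B/III-4 un II-2×II-1: X^BY
⇒ B over [I-1,I-2,II-1,II-2,II-3,II-4,III-1,III-2,III-3,III-4]: 21 consistent

II-2 ∈ {X^BX^B, X^BX^b}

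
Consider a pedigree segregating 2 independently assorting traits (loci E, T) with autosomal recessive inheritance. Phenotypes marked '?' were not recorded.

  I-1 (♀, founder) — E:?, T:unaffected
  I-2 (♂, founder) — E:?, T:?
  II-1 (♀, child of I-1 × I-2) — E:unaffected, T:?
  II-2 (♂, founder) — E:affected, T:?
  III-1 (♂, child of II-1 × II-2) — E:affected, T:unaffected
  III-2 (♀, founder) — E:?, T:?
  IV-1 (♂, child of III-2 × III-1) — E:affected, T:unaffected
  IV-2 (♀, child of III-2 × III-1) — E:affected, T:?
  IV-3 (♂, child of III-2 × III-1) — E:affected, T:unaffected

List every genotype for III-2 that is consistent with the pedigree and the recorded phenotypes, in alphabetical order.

III-2 ∈ {Ee TT, Ee Tt, Ee tt, ee TT, ee Tt, ee tt}

E/I-1 ? ·: EE|Ee|ee
E/I-2 ? ·: EE|Ee|ee
E/II-1 un I-1×I-2: Ee
E/II-2 aff ·: ee
E/III-1 aff II-1×II-2: ee
E/III-2 ? ·: Ee|ee
E/IV-1 aff III-2×III-1: ee
E/IV-2 aff III-2×III-1: ee
E/IV-3 aff III-2×III-1: ee
⇒ E over [I-1,I-2,II-1,II-2,III-1,III-2,IV-1,IV-2,IV-3]: 14 consistent
T/I-1 un ·: TT|Tt
T/I-2 ? ·: TT|Tt|tt
T/II-1 ? I-1×I-2: TT|Tt|tt
T/II-2 ? ·: TT|Tt|tt
T/III-1 un II-1×II-2: TT|Tt
T/III-2 ? ·: TT|Tt|tt
T/IV-1 un III-2×III-1: TT|Tt
T/IV-2 ? III-2×III-1: TT|Tt|tt
T/IV-3 un III-2×III-1: TT|Tt
⇒ T over [I-1,I-2,II-1,II-2,III-1,III-2,IV-1,IV-2,IV-3]: 774 consistent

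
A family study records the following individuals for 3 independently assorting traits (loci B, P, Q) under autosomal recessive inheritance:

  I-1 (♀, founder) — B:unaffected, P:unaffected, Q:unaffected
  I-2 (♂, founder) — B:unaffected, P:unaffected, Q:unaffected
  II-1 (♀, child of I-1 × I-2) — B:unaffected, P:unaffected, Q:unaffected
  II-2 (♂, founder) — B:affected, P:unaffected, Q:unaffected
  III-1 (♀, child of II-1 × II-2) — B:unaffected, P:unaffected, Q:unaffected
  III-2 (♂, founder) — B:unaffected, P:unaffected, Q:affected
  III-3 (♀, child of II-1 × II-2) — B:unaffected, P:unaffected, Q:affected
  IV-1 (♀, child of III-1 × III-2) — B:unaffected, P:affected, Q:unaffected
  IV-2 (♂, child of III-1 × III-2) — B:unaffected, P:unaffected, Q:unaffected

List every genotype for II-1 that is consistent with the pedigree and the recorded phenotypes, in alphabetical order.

II-1 ∈ {BB PP Qq, BB Pp Qq, Bb PP Qq, Bb Pp Qq}

B/I-1 un ·: BB|Bb
B/I-2 un ·: BB|Bb
B/II-1 un I-1×I-2: BB|Bb
B/II-2 aff ·: bb
B/III-1 un II-1×II-2: Bb
B/III-2 un ·: BB|Bb
B/III-3 un II-1×II-2: Bb
B/IV-1 un III-1×III-2: BB|Bb
B/IV-2 un III-1×III-2: BB|Bb
⇒ B over [I-1,I-2,II-1,II-2,III-1,III-2,III-3,IV-1,IV-2]: 56 consistent
P/I-1 un ·: PP|Pp
P/I-2 un ·: PP|Pp
P/II-1 un I-1×I-2: PP|Pp
P/II-2 un ·: PP|Pp
P/III-1 un II-1×II-2: Pp
P/III-2 un ·: Pp
P/III-3 un II-1×II-2: PP|Pp
P/IV-1 aff III-1×III-2: pp
P/IV-2 un III-1×III-2: PP|Pp
⇒ P over [I-1,I-2,II-1,II-2,III-1,III-2,III-3,IV-1,IV-2]: 40 consistent
Q/I-1 un ·: QQ|Qq
Q/I-2 un ·: QQ|Qq
Q/II-1 un I-1×I-2: Qq
Q/II-2 un ·: Qq
Q/III-1 un II-1×II-2: QQ|Qq
Q/III-2 aff ·: qq
Q/III-3 aff II-1×II-2: qq
Q/IV-1 un III-1×III-2: Qq
Q/IV-2 un III-1×III-2: Qq
⇒ Q over [I-1,I-2,II-1,II-2,III-1,III-2,III-3,IV-1,IV-2]: 6 consistent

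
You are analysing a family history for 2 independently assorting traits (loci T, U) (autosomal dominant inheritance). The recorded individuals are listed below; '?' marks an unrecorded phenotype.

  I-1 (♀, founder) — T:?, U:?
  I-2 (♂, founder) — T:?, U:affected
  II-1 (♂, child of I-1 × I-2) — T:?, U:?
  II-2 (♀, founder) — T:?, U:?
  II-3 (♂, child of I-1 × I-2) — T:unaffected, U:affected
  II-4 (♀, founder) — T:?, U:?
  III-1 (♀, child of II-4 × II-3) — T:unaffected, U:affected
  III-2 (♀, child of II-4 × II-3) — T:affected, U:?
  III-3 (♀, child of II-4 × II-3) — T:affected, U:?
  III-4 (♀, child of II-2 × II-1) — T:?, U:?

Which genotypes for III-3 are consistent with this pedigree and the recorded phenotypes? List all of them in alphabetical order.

T/I-1 ? ·: tt|Tt
T/I-2 ? ·: tt|Tt
T/II-1 ? I-1×I-2: tt|Tt|TT
T/II-2 ? ·: tt|Tt|TT
T/II-3 un I-1×I-2: tt
T/II-4 ? ·: Tt
T/III-1 un II-4×II-3: tt
T/III-2 aff II-4×II-3: Tt
T/III-3 aff II-4×II-3: Tt
T/III-4 ? II-2×II-1: tt|Tt|TT
⇒ T over [I-1,I-2,II-1,II-2,II-3,II-4,III-1,III-2,III-3,III-4]: 41 consistent
U/I-1 ? ·: uu|Uu|UU
U/I-2 aff ·: Uu|UU
U/II-1 ? I-1×I-2: uu|Uu|UU
U/II-2 ? ·: uu|Uu|UU
U/II-3 aff I-1×I-2: Uu|UU
U/II-4 ? ·: uu|Uu|UU
U/III-1 aff II-4×II-3: Uu|UU
U/III-2 ? II-4×II-3: uu|Uu|UU
U/III-3 ? II-4×II-3: uu|Uu|UU
U/III-4 ? II-2×II-1: uu|Uu|UU
⇒ U over [I-1,I-2,II-1,II-2,II-3,II-4,III-1,III-2,III-3,III-4]: 2060 consistent

III-3 ∈ {Tt UU, Tt Uu, Tt uu}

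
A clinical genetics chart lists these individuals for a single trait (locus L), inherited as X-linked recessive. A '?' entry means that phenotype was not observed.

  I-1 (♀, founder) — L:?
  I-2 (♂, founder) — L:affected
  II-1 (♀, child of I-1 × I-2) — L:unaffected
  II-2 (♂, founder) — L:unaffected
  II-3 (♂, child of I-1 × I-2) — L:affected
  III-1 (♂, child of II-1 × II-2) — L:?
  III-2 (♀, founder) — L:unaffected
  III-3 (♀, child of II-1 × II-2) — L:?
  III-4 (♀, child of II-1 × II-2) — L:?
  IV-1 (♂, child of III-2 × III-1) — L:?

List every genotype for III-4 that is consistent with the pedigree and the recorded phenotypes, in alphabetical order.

III-4 ∈ {X^LX^L, X^LX^l}

L/I-1 ? ·: X^LX^l
L/I-2 aff ·: X^lY
L/II-1 un I-1×I-2: X^LX^l
L/II-2 un ·: X^LY
L/II-3 aff I-1×I-2: X^lY
L/III-1 ? II-1×II-2: X^LY|X^lY
L/III-2 un ·: X^LX^L|X^LX^l
L/III-3 ? II-1×II-2: X^LX^L|X^LX^l
L/III-4 ? II-1×II-2: X^LX^L|X^LX^l
L/IV-1 ? III-2×III-1: X^LY|X^lY
⇒ L over [I-1,I-2,II-1,II-2,II-3,III-1,III-2,III-3,III-4,IV-1]: 24 consistent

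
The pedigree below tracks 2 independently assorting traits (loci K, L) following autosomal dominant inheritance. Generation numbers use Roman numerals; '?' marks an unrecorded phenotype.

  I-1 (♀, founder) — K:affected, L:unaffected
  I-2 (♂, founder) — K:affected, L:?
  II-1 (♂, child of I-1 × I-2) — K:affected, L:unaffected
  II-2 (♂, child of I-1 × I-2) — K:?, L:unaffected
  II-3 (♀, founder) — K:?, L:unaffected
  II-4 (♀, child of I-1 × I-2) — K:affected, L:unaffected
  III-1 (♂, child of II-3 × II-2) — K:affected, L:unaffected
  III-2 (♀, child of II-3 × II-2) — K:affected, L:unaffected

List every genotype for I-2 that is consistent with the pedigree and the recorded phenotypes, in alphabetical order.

I-2 ∈ {KK Ll, KK ll, Kk Ll, Kk ll}

K/I-1 aff ·: Kk|KK
K/I-2 aff ·: Kk|KK
K/II-1 aff I-1×I-2: Kk|KK
K/II-2 ? I-1×I-2: kk|Kk|KK
K/II-3 ? ·: kk|Kk|KK
K/II-4 aff I-1×I-2: Kk|KK
K/III-1 aff II-3×II-2: Kk|KK
K/III-2 aff II-3×II-2: Kk|KK
⇒ K over [I-1,I-2,II-1,II-2,II-3,II-4,III-1,III-2]: 194 consistent
L/I-1 un ·: ll
L/I-2 ? ·: ll|Ll
L/II-1 un I-1×I-2: ll
L/II-2 un I-1×I-2: ll
L/II-3 un ·: ll
L/II-4 un I-1×I-2: ll
L/III-1 un II-3×II-2: ll
L/III-2 un II-3×II-2: ll
⇒ L over [I-1,I-2,II-1,II-2,II-3,II-4,III-1,III-2]: 2 consistent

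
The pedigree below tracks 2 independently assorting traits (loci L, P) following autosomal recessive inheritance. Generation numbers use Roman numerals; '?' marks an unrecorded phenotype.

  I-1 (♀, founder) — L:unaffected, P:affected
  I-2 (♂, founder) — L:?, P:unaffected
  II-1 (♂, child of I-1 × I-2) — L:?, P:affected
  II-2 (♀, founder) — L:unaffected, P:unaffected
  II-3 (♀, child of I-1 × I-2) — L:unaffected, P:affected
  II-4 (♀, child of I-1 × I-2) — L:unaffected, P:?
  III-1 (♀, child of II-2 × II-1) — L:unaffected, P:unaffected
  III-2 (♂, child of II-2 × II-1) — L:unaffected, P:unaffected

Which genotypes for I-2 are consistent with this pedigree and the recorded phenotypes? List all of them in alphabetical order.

I-2 ∈ {LL Pp, Ll Pp, ll Pp}

L/I-1 un ·: LL|Ll
L/I-2 ? ·: LL|Ll|ll
L/II-1 ? I-1×I-2: LL|Ll|ll
L/II-2 un ·: LL|Ll
L/II-3 un I-1×I-2: LL|Ll
L/II-4 un I-1×I-2: LL|Ll
L/III-1 un II-2×II-1: LL|Ll
L/III-2 un II-2×II-1: LL|Ll
⇒ L over [I-1,I-2,II-1,II-2,II-3,II-4,III-1,III-2]: 187 consistent
P/I-1 aff ·: pp
P/I-2 un ·: Pp
P/II-1 aff I-1×I-2: pp
P/II-2 un ·: PP|Pp
P/II-3 aff I-1×I-2: pp
P/II-4 ? I-1×I-2: Pp|pp
P/III-1 un II-2×II-1: Pp
P/III-2 un II-2×II-1: Pp
⇒ P over [I-1,I-2,II-1,II-2,II-3,II-4,III-1,III-2]: 4 consistent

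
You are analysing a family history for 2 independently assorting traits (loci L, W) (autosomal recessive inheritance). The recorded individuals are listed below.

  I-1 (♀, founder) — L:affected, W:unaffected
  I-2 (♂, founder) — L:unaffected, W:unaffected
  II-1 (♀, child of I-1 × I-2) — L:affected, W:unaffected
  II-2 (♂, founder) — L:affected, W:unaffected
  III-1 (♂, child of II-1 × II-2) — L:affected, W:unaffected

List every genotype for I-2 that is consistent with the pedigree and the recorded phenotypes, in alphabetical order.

I-2 ∈ {Ll WW, Ll Ww}

L/I-1 aff ·: ll
L/I-2 un ·: Ll
L/II-1 aff I-1×I-2: ll
L/II-2 aff ·: ll
L/III-1 aff II-1×II-2: ll
⇒ L over [I-1,I-2,II-1,II-2,III-1]: 1 consistent
W/I-1 un ·: WW|Ww
W/I-2 un ·: WW|Ww
W/II-1 un I-1×I-2: WW|Ww
W/II-2 un ·: WW|Ww
W/III-1 un II-1×II-2: WW|Ww
⇒ W over [I-1,I-2,II-1,II-2,III-1]: 24 consistent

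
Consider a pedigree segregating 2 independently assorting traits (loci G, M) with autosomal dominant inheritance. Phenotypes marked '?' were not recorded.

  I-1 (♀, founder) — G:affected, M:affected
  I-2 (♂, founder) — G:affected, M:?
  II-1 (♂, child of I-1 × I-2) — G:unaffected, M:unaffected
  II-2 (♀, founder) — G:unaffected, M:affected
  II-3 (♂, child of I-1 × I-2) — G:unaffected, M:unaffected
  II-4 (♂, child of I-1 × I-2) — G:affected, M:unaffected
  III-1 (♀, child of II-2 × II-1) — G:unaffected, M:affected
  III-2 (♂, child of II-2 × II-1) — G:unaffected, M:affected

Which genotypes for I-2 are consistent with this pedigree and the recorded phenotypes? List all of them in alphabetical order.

I-2 ∈ {Gg Mm, Gg mm}

G/I-1 aff ·: Gg
G/I-2 aff ·: Gg
G/II-1 un I-1×I-2: gg
G/II-2 un ·: gg
G/II-3 un I-1×I-2: gg
G/II-4 aff I-1×I-2: Gg|GG
G/III-1 un II-2×II-1: gg
G/III-2 un II-2×II-1: gg
⇒ G over [I-1,I-2,II-1,II-2,II-3,II-4,III-1,III-2]: 2 consistent
M/I-1 aff ·: Mm
M/I-2 ? ·: mm|Mm
M/II-1 un I-1×I-2: mm
M/II-2 aff ·: Mm|MM
M/II-3 un I-1×I-2: mm
M/II-4 un I-1×I-2: mm
M/III-1 aff II-2×II-1: Mm
M/III-2 aff II-2×II-1: Mm
⇒ M over [I-1,I-2,II-1,II-2,II-3,II-4,III-1,III-2]: 4 consistent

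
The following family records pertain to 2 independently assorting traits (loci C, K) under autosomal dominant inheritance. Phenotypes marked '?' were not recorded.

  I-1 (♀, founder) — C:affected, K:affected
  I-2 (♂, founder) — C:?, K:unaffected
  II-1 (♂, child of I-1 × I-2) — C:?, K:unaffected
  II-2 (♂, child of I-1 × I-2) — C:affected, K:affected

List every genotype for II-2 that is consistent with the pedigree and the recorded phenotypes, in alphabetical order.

C/I-1 aff ·: Cc|CC
C/I-2 ? ·: cc|Cc|CC
C/II-1 ? I-1×I-2: cc|Cc|CC
C/II-2 aff I-1×I-2: Cc|CC
⇒ C over [I-1,I-2,II-1,II-2]: 18 consistent
K/I-1 aff ·: Kk
K/I-2 un ·: kk
K/II-1 un I-1×I-2: kk
K/II-2 aff I-1×I-2: Kk
⇒ K over [I-1,I-2,II-1,II-2]: 1 consistent

II-2 ∈ {CC Kk, Cc Kk}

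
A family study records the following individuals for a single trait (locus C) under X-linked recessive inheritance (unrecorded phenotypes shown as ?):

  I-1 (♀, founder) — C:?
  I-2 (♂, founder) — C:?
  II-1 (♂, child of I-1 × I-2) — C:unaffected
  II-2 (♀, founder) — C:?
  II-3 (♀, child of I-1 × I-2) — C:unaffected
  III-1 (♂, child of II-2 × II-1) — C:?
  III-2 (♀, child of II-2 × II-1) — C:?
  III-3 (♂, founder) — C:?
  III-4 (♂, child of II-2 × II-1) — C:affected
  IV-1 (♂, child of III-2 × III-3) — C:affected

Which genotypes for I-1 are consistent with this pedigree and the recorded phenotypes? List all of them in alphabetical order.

I-1 ∈ {X^CX^C, X^CX^c}

C/I-1 ? ·: X^CX^C|X^CX^c
C/I-2 ? ·: X^CY|X^cY
C/II-1 un I-1×I-2: X^CY
C/II-2 ? ·: X^CX^c|X^cX^c
C/II-3 un I-1×I-2: X^CX^C|X^CX^c
C/III-1 ? II-2×II-1: X^CY|X^cY
C/III-2 ? II-2×II-1: X^CX^c
C/III-3 ? ·: X^CY|X^cY
C/III-4 aff II-2×II-1: X^cY
C/IV-1 aff III-2×III-3: X^cY
⇒ C over [I-1,I-2,II-1,II-2,II-3,III-1,III-2,III-3,III-4,IV-1]: 30 consistent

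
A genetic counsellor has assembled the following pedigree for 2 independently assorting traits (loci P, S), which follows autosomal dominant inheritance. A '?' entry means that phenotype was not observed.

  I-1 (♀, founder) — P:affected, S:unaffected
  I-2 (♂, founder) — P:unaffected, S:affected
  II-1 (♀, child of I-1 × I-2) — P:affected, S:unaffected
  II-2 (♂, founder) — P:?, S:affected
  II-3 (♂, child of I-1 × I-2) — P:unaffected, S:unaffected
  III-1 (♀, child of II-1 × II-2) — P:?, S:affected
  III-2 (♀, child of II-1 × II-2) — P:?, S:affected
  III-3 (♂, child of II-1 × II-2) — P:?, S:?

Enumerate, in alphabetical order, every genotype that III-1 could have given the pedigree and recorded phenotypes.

P/I-1 aff ·: Pp
P/I-2 un ·: pp
P/II-1 aff I-1×I-2: Pp
P/II-2 ? ·: pp|Pp|PP
P/II-3 un I-1×I-2: pp
P/III-1 ? II-1×II-2: pp|Pp|PP
P/III-2 ? II-1×II-2: pp|Pp|PP
P/III-3 ? II-1×II-2: pp|Pp|PP
⇒ P over [I-1,I-2,II-1,II-2,II-3,III-1,III-2,III-3]: 43 consistent
S/I-1 un ·: ss
S/I-2 aff ·: Ss
S/II-1 un I-1×I-2: ss
S/II-2 aff ·: Ss|SS
S/II-3 un I-1×I-2: ss
S/III-1 aff II-1×II-2: Ss
S/III-2 aff II-1×II-2: Ss
S/III-3 ? II-1×II-2: ss|Ss
⇒ S over [I-1,I-2,II-1,II-2,II-3,III-1,III-2,III-3]: 3 consistent

III-1 ∈ {PP Ss, Pp Ss, pp Ss}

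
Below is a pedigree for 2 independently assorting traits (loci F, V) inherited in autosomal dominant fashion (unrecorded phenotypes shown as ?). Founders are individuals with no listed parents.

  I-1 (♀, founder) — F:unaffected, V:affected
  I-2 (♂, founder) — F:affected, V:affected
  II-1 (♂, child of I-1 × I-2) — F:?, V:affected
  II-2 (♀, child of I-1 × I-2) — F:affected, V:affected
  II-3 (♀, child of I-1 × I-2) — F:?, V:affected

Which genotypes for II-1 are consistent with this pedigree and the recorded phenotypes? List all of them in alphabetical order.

F/I-1 un ·: ff
F/I-2 aff ·: Ff|FF
F/II-1 ? I-1×I-2: ff|Ff
F/II-2 aff I-1×I-2: Ff
F/II-3 ? I-1×I-2: ff|Ff
⇒ F over [I-1,I-2,II-1,II-2,II-3]: 5 consistent
V/I-1 aff ·: Vv|VV
V/I-2 aff ·: Vv|VV
V/II-1 aff I-1×I-2: Vv|VV
V/II-2 aff I-1×I-2: Vv|VV
V/II-3 aff I-1×I-2: Vv|VV
⇒ V over [I-1,I-2,II-1,II-2,II-3]: 25 consistent

II-1 ∈ {Ff VV, Ff Vv, ff VV, ff Vv}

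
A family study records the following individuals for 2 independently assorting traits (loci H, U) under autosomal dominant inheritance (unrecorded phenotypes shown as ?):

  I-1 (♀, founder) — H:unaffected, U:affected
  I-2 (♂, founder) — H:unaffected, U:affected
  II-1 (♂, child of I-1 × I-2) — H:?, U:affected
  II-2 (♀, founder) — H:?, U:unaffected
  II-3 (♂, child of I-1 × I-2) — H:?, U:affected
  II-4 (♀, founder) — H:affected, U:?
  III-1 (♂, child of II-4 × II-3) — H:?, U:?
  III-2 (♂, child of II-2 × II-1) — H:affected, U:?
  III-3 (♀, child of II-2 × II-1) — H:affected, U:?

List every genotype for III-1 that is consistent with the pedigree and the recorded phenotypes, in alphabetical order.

III-1 ∈ {Hh UU, Hh Uu, Hh uu, hh UU, hh Uu, hh uu}

H/I-1 un ·: hh
H/I-2 un ·: hh
H/II-1 ? I-1×I-2: hh
H/II-2 ? ·: Hh|HH
H/II-3 ? I-1×I-2: hh
H/II-4 aff ·: Hh|HH
H/III-1 ? II-4×II-3: hh|Hh
H/III-2 aff II-2×II-1: Hh
H/III-3 aff II-2×II-1: Hh
⇒ H over [I-1,I-2,II-1,II-2,II-3,II-4,III-1,III-2,III-3]: 6 consistent
U/I-1 aff ·: Uu|UU
U/I-2 aff ·: Uu|UU
U/II-1 aff I-1×I-2: Uu|UU
U/II-2 un ·: uu
U/II-3 aff I-1×I-2: Uu|UU
U/II-4 ? ·: uu|Uu|UU
U/III-1 ? II-4×II-3: uu|Uu|UU
U/III-2 ? II-2×II-1: uu|Uu
U/III-3 ? II-2×II-1: uu|Uu
⇒ U over [I-1,I-2,II-1,II-2,II-3,II-4,III-1,III-2,III-3]: 169 consistent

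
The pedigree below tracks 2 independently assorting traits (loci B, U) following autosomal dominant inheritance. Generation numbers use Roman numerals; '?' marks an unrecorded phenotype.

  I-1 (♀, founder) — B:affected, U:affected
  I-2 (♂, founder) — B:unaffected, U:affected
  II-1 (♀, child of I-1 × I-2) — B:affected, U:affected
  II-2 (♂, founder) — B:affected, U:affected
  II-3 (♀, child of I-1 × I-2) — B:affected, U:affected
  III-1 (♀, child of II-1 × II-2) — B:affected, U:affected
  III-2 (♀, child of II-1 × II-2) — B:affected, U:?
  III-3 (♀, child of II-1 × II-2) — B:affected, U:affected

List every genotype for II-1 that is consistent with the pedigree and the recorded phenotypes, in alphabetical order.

B/I-1 aff ·: Bb|BB
B/I-2 un ·: bb
B/II-1 aff I-1×I-2: Bb
B/II-2 aff ·: Bb|BB
B/II-3 aff I-1×I-2: Bb
B/III-1 aff II-1×II-2: Bb|BB
B/III-2 aff II-1×II-2: Bb|BB
B/III-3 aff II-1×II-2: Bb|BB
⇒ B over [I-1,I-2,II-1,II-2,II-3,III-1,III-2,III-3]: 32 consistent
U/I-1 aff ·: Uu|UU
U/I-2 aff ·: Uu|UU
U/II-1 aff I-1×I-2: Uu|UU
U/II-2 aff ·: Uu|UU
U/II-3 aff I-1×I-2: Uu|UU
U/III-1 aff II-1×II-2: Uu|UU
U/III-2 ? II-1×II-2: uu|Uu|UU
U/III-3 aff II-1×II-2: Uu|UU
⇒ U over [I-1,I-2,II-1,II-2,II-3,III-1,III-2,III-3]: 183 consistent

II-1 ∈ {Bb UU, Bb Uu}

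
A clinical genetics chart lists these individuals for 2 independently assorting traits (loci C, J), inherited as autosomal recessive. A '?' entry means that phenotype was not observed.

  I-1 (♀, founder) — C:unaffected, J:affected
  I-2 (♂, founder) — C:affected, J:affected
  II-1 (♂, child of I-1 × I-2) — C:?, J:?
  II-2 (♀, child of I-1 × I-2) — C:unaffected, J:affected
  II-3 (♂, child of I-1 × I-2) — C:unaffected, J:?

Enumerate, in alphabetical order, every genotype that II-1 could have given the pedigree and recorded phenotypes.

C/I-1 un ·: CC|Cc
C/I-2 aff ·: cc
C/II-1 ? I-1×I-2: Cc|cc
C/II-2 un I-1×I-2: Cc
C/II-3 un I-1×I-2: Cc
⇒ C over [I-1,I-2,II-1,II-2,II-3]: 3 consistent
J/I-1 aff ·: jj
J/I-2 aff ·: jj
J/II-1 ? I-1×I-2: jj
J/II-2 aff I-1×I-2: jj
J/II-3 ? I-1×I-2: jj
⇒ J over [I-1,I-2,II-1,II-2,II-3]: 1 consistent

II-1 ∈ {Cc jj, cc jj}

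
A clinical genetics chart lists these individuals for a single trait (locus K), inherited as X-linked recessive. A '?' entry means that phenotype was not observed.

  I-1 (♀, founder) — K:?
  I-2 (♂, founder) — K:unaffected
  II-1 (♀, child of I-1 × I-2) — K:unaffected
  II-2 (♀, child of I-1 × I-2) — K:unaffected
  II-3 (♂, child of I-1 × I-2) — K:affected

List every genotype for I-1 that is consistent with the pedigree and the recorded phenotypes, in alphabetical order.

I-1 ∈ {X^KX^k, X^kX^k}

K/I-1 ? ·: X^KX^k|X^kX^k
K/I-2 un ·: X^KY
K/II-1 un I-1×I-2: X^KX^K|X^KX^k
K/II-2 un I-1×I-2: X^KX^K|X^KX^k
K/II-3 aff I-1×I-2: X^kY
⇒ K over [I-1,I-2,II-1,II-2,II-3]: 5 consistent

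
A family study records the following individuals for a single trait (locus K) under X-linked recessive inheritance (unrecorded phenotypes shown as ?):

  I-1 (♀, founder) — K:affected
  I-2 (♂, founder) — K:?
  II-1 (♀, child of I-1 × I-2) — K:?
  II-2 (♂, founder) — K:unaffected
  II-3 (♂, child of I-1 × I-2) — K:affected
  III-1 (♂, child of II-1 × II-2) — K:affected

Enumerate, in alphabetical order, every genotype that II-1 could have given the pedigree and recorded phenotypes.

II-1 ∈ {X^KX^k, X^kX^k}

K/I-1 aff ·: X^kX^k
K/I-2 ? ·: X^KY|X^kY
K/II-1 ? I-1×I-2: X^KX^k|X^kX^k
K/II-2 un ·: X^KY
K/II-3 aff I-1×I-2: X^kY
K/III-1 aff II-1×II-2: X^kY
⇒ K over [I-1,I-2,II-1,II-2,II-3,III-1]: 2 consistent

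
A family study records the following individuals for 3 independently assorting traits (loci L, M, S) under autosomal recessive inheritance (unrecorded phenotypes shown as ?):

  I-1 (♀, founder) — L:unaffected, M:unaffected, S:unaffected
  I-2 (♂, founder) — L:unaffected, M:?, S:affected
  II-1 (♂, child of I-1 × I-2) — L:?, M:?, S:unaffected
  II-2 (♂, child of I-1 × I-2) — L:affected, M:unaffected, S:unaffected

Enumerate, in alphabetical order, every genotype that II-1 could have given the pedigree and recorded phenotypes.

II-1 ∈ {LL MM Ss, LL Mm Ss, LL mm Ss, Ll MM Ss, Ll Mm Ss, Ll mm Ss, ll MM Ss, ll Mm Ss, ll mm Ss}

L/I-1 un ·: Ll
L/I-2 un ·: Ll
L/II-1 ? I-1×I-2: LL|Ll|ll
L/II-2 aff I-1×I-2: ll
⇒ L over [I-1,I-2,II-1,II-2]: 3 consistent
M/I-1 un ·: MM|Mm
M/I-2 ? ·: MM|Mm|mm
M/II-1 ? I-1×I-2: MM|Mm|mm
M/II-2 un I-1×I-2: MM|Mm
⇒ M over [I-1,I-2,II-1,II-2]: 18 consistent
S/I-1 un ·: SS|Ss
S/I-2 aff ·: ss
S/II-1 un I-1×I-2: Ss
S/II-2 un I-1×I-2: Ss
⇒ S over [I-1,I-2,II-1,II-2]: 2 consistent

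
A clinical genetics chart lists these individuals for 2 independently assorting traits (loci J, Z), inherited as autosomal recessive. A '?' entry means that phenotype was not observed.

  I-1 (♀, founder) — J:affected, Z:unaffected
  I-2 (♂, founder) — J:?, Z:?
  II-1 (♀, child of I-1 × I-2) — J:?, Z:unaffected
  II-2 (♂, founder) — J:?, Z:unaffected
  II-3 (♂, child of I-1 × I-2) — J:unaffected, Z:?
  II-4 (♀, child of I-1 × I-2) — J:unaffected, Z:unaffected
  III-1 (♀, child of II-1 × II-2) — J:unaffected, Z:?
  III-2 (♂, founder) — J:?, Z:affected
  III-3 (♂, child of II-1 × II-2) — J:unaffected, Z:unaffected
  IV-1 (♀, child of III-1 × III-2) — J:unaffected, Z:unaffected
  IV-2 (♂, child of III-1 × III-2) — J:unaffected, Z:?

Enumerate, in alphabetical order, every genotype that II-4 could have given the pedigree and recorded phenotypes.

II-4 ∈ {Jj ZZ, Jj Zz}

J/I-1 aff ·: jj
J/I-2 ? ·: JJ|Jj
J/II-1 ? I-1×I-2: Jj|jj
J/II-2 ? ·: JJ|Jj|jj
J/II-3 un I-1×I-2: Jj
J/II-4 un I-1×I-2: Jj
J/III-1 un II-1×II-2: JJ|Jj
J/III-2 ? ·: JJ|Jj|jj
J/III-3 un II-1×II-2: JJ|Jj
J/IV-1 un III-1×III-2: JJ|Jj
J/IV-2 un III-1×III-2: JJ|Jj
⇒ J over [I-1,I-2,II-1,II-2,II-3,II-4,III-1,III-2,III-3,IV-1,IV-2]: 156 consistent
Z/I-1 un ·: ZZ|Zz
Z/I-2 ? ·: ZZ|Zz|zz
Z/II-1 un I-1×I-2: ZZ|Zz
Z/II-2 un ·: ZZ|Zz
Z/II-3 ? I-1×I-2: ZZ|Zz|zz
Z/II-4 un I-1×I-2: ZZ|Zz
Z/III-1 ? II-1×II-2: ZZ|Zz
Z/III-2 aff ·: zz
Z/III-3 un II-1×II-2: ZZ|Zz
Z/IV-1 un III-1×III-2: Zz
Z/IV-2 ? III-1×III-2: Zz|zz
⇒ Z over [I-1,I-2,II-1,II-2,II-3,II-4,III-1,III-2,III-3,IV-1,IV-2]: 309 consistent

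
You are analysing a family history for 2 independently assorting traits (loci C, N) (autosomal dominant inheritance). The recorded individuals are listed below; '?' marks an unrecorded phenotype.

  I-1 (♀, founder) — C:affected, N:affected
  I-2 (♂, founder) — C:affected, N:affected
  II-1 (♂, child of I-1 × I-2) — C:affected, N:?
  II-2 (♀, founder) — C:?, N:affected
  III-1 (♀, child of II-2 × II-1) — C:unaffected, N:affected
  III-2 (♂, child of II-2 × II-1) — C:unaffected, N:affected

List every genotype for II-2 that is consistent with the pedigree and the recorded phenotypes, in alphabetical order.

II-2 ∈ {Cc NN, Cc Nn, cc NN, cc Nn}

C/I-1 aff ·: Cc|CC
C/I-2 aff ·: Cc|CC
C/II-1 aff I-1×I-2: Cc
C/II-2 ? ·: cc|Cc
C/III-1 un II-2×II-1: cc
C/III-2 un II-2×II-1: cc
⇒ C over [I-1,I-2,II-1,II-2,III-1,III-2]: 6 consistent
N/I-1 aff ·: Nn|NN
N/I-2 aff ·: Nn|NN
N/II-1 ? I-1×I-2: nn|Nn|NN
N/II-2 aff ·: Nn|NN
N/III-1 aff II-2×II-1: Nn|NN
N/III-2 aff II-2×II-1: Nn|NN
⇒ N over [I-1,I-2,II-1,II-2,III-1,III-2]: 46 consistent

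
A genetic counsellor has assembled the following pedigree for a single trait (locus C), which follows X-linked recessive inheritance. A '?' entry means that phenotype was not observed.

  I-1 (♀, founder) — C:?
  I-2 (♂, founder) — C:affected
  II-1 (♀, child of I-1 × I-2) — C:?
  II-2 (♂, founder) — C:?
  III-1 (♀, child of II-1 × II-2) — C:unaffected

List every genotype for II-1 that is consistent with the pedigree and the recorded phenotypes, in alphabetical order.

C/I-1 ? ·: X^CX^C|X^CX^c|X^cX^c
C/I-2 aff ·: X^cY
C/II-1 ? I-1×I-2: X^CX^c|X^cX^c
C/II-2 ? ·: X^CY|X^cY
C/III-1 un II-1×II-2: X^CX^C|X^CX^c
⇒ C over [I-1,I-2,II-1,II-2,III-1]: 8 consistent

II-1 ∈ {X^CX^c, X^cX^c}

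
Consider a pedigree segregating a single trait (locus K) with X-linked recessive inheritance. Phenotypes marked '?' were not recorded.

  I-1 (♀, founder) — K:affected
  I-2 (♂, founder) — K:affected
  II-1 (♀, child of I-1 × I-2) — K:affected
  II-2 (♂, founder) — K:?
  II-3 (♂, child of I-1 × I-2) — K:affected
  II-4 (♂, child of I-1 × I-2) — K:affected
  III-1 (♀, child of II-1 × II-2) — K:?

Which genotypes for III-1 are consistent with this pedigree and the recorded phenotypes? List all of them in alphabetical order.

K/I-1 aff ·: X^kX^k
K/I-2 aff ·: X^kY
K/II-1 aff I-1×I-2: X^kX^k
K/II-2 ? ·: X^KY|X^kY
K/II-3 aff I-1×I-2: X^kY
K/II-4 aff I-1×I-2: X^kY
K/III-1 ? II-1×II-2: X^KX^k|X^kX^k
⇒ K over [I-1,I-2,II-1,II-2,II-3,II-4,III-1]: 2 consistent

III-1 ∈ {X^KX^k, X^kX^k}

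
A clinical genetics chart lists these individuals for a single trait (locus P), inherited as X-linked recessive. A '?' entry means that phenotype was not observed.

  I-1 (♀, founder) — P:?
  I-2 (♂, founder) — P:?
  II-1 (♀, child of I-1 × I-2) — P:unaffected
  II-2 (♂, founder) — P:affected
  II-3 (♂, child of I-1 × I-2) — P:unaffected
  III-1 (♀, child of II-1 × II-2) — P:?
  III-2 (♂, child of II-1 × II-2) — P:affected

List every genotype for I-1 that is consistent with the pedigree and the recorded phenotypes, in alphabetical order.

P/I-1 ? ·: X^PX^P|X^PX^p
P/I-2 ? ·: X^PY|X^pY
P/II-1 un I-1×I-2: X^PX^p
P/II-2 aff ·: X^pY
P/II-3 un I-1×I-2: X^PY
P/III-1 ? II-1×II-2: X^PX^p|X^pX^p
P/III-2 aff II-1×II-2: X^pY
⇒ P over [I-1,I-2,II-1,II-2,II-3,III-1,III-2]: 6 consistent

I-1 ∈ {X^PX^P, X^PX^p}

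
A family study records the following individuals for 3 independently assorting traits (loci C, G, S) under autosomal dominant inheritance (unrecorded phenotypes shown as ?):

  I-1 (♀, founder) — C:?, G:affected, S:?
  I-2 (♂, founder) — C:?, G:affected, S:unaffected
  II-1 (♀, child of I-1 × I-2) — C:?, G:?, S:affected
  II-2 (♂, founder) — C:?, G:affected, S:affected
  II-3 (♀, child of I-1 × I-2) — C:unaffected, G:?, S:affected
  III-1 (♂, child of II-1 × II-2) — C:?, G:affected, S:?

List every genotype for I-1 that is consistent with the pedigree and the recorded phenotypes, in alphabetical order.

I-1 ∈ {Cc GG SS, Cc GG Ss, Cc Gg SS, Cc Gg Ss, cc GG SS, cc GG Ss, cc Gg SS, cc Gg Ss}

C/I-1 ? ·: cc|Cc
C/I-2 ? ·: cc|Cc
C/II-1 ? I-1×I-2: cc|Cc|CC
C/II-2 ? ·: cc|Cc|CC
C/II-3 un I-1×I-2: cc
C/III-1 ? II-1×II-2: cc|Cc|CC
⇒ C over [I-1,I-2,II-1,II-2,II-3,III-1]: 41 consistent
G/I-1 aff ·: Gg|GG
G/I-2 aff ·: Gg|GG
G/II-1 ? I-1×I-2: gg|Gg|GG
G/II-2 aff ·: Gg|GG
G/II-3 ? I-1×I-2: gg|Gg|GG
G/III-1 aff II-1×II-2: Gg|GG
⇒ G over [I-1,I-2,II-1,II-2,II-3,III-1]: 58 consistent
S/I-1 ? ·: Ss|SS
S/I-2 un ·: ss
S/II-1 aff I-1×I-2: Ss
S/II-2 aff ·: Ss|SS
S/II-3 aff I-1×I-2: Ss
S/III-1 ? II-1×II-2: ss|Ss|SS
⇒ S over [I-1,I-2,II-1,II-2,II-3,III-1]: 10 consistent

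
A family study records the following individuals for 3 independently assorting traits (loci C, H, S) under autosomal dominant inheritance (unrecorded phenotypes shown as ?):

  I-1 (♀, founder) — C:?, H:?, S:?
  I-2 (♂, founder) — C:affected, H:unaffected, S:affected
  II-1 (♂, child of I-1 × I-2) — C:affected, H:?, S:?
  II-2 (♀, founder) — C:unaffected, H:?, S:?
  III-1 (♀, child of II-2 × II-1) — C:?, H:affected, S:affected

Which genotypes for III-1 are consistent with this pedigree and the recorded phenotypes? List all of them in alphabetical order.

III-1 ∈ {Cc HH SS, Cc HH Ss, Cc Hh SS, Cc Hh Ss, cc HH SS, cc HH Ss, cc Hh SS, cc Hh Ss}

C/I-1 ? ·: cc|Cc|CC
C/I-2 aff ·: Cc|CC
C/II-1 aff I-1×I-2: Cc|CC
C/II-2 un ·: cc
C/III-1 ? II-2×II-1: cc|Cc
⇒ C over [I-1,I-2,II-1,II-2,III-1]: 14 consistent
H/I-1 ? ·: hh|Hh|HH
H/I-2 un ·: hh
H/II-1 ? I-1×I-2: hh|Hh
H/II-2 ? ·: hh|Hh|HH
H/III-1 aff II-2×II-1: Hh|HH
⇒ H over [I-1,I-2,II-1,II-2,III-1]: 14 consistent
S/I-1 ? ·: ss|Ss|SS
S/I-2 aff ·: Ss|SS
S/II-1 ? I-1×I-2: ss|Ss|SS
S/II-2 ? ·: ss|Ss|SS
S/III-1 aff II-2×II-1: Ss|SS
⇒ S over [I-1,I-2,II-1,II-2,III-1]: 45 consistent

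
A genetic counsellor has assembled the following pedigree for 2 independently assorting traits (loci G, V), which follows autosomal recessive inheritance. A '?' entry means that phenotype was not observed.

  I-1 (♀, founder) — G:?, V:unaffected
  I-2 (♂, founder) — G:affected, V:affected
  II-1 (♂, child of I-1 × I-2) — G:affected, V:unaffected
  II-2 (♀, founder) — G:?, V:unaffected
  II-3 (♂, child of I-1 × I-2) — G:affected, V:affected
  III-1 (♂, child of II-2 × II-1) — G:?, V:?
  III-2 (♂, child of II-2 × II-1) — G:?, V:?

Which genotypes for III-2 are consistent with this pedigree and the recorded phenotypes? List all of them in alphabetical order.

III-2 ∈ {Gg VV, Gg Vv, Gg vv, gg VV, gg Vv, gg vv}

G/I-1 ? ·: Gg|gg
G/I-2 aff ·: gg
G/II-1 aff I-1×I-2: gg
G/II-2 ? ·: GG|Gg|gg
G/II-3 aff I-1×I-2: gg
G/III-1 ? II-2×II-1: Gg|gg
G/III-2 ? II-2×II-1: Gg|gg
⇒ G over [I-1,I-2,II-1,II-2,II-3,III-1,III-2]: 12 consistent
V/I-1 un ·: Vv
V/I-2 aff ·: vv
V/II-1 un I-1×I-2: Vv
V/II-2 un ·: VV|Vv
V/II-3 aff I-1×I-2: vv
V/III-1 ? II-2×II-1: VV|Vv|vv
V/III-2 ? II-2×II-1: VV|Vv|vv
⇒ V over [I-1,I-2,II-1,II-2,II-3,III-1,III-2]: 13 consistent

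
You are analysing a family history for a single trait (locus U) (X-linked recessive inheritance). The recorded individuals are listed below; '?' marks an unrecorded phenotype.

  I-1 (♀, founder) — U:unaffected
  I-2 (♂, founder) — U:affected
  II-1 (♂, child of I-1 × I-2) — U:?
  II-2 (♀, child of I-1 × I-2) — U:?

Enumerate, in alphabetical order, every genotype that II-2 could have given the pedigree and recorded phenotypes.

U/I-1 un ·: X^UX^U|X^UX^u
U/I-2 aff ·: X^uY
U/II-1 ? I-1×I-2: X^UY|X^uY
U/II-2 ? I-1×I-2: X^UX^u|X^uX^u
⇒ U over [I-1,I-2,II-1,II-2]: 5 consistent

II-2 ∈ {X^UX^u, X^uX^u}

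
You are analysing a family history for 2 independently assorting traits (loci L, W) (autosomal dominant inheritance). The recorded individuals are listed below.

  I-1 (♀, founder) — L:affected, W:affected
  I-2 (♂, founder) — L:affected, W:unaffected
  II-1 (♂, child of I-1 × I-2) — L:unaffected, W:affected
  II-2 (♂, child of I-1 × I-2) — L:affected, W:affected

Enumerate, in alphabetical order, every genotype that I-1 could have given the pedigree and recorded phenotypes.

L/I-1 aff ·: Ll
L/I-2 aff ·: Ll
L/II-1 un I-1×I-2: ll
L/II-2 aff I-1×I-2: Ll|LL
⇒ L over [I-1,I-2,II-1,II-2]: 2 consistent
W/I-1 aff ·: Ww|WW
W/I-2 un ·: ww
W/II-1 aff I-1×I-2: Ww
W/II-2 aff I-1×I-2: Ww
⇒ W over [I-1,I-2,II-1,II-2]: 2 consistent

I-1 ∈ {Ll WW, Ll Ww}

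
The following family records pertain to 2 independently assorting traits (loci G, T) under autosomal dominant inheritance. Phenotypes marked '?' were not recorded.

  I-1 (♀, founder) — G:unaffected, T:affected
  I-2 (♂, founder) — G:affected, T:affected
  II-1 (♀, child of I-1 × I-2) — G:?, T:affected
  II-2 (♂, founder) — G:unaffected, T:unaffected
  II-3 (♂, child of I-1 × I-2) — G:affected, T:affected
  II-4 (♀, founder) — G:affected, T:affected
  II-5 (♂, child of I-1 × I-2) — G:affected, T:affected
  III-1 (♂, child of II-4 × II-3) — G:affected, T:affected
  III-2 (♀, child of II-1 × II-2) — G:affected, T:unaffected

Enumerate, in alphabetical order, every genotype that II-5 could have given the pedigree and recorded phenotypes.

II-5 ∈ {Gg TT, Gg Tt}

G/I-1 un ·: gg
G/I-2 aff ·: Gg|GG
G/II-1 ? I-1×I-2: Gg
G/II-2 un ·: gg
G/II-3 aff I-1×I-2: Gg
G/II-4 aff ·: Gg|GG
G/II-5 aff I-1×I-2: Gg
G/III-1 aff II-4×II-3: Gg|GG
G/III-2 aff II-1×II-2: Gg
⇒ G over [I-1,I-2,II-1,II-2,II-3,II-4,II-5,III-1,III-2]: 8 consistent
T/I-1 aff ·: Tt|TT
T/I-2 aff ·: Tt|TT
T/II-1 aff I-1×I-2: Tt
T/II-2 un ·: tt
T/II-3 aff I-1×I-2: Tt|TT
T/II-4 aff ·: Tt|TT
T/II-5 aff I-1×I-2: Tt|TT
T/III-1 aff II-4×II-3: Tt|TT
T/III-2 un II-1×II-2: tt
⇒ T over [I-1,I-2,II-1,II-2,II-3,II-4,II-5,III-1,III-2]: 42 consistent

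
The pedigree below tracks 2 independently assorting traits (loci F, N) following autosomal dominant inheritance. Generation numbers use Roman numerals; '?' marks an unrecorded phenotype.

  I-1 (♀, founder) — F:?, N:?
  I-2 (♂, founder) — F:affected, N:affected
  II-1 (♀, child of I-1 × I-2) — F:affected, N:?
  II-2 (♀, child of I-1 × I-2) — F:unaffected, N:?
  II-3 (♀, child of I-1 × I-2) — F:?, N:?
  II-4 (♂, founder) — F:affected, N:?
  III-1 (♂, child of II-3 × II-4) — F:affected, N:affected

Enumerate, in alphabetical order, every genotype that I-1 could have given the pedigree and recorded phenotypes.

I-1 ∈ {Ff NN, Ff Nn, Ff nn, ff NN, ff Nn, ff nn}

F/I-1 ? ·: ff|Ff
F/I-2 aff ·: Ff
F/II-1 aff I-1×I-2: Ff|FF
F/II-2 un I-1×I-2: ff
F/II-3 ? I-1×I-2: ff|Ff|FF
F/II-4 aff ·: Ff|FF
F/III-1 aff II-3×II-4: Ff|FF
⇒ F over [I-1,I-2,II-1,II-2,II-3,II-4,III-1]: 24 consistent
N/I-1 ? ·: nn|Nn|NN
N/I-2 aff ·: Nn|NN
N/II-1 ? I-1×I-2: nn|Nn|NN
N/II-2 ? I-1×I-2: nn|Nn|NN
N/II-3 ? I-1×I-2: nn|Nn|NN
N/II-4 ? ·: nn|Nn|NN
N/III-1 aff II-3×II-4: Nn|NN
⇒ N over [I-1,I-2,II-1,II-2,II-3,II-4,III-1]: 208 consistent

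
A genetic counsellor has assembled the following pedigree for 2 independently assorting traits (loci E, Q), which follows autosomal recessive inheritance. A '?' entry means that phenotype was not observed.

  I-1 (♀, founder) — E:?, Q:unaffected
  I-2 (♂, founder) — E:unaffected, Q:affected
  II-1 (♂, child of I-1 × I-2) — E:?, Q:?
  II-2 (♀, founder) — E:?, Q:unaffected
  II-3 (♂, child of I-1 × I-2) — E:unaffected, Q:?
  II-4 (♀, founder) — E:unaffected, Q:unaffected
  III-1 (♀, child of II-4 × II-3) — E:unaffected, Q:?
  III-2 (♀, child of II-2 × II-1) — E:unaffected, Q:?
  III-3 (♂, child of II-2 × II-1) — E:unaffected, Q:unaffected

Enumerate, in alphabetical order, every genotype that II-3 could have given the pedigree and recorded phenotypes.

E/I-1 ? ·: EE|Ee|ee
E/I-2 un ·: EE|Ee
E/II-1 ? I-1×I-2: EE|Ee|ee
E/II-2 ? ·: EE|Ee|ee
E/II-3 un I-1×I-2: EE|Ee
E/II-4 un ·: EE|Ee
E/III-1 un II-4×II-3: EE|Ee
E/III-2 un II-2×II-1: EE|Ee
E/III-3 un II-2×II-1: EE|Ee
⇒ E over [I-1,I-2,II-1,II-2,II-3,II-4,III-1,III-2,III-3]: 427 consistent
Q/I-1 un ·: QQ|Qq
Q/I-2 aff ·: qq
Q/II-1 ? I-1×I-2: Qq|qq
Q/II-2 un ·: QQ|Qq
Q/II-3 ? I-1×I-2: Qq|qq
Q/II-4 un ·: QQ|Qq
Q/III-1 ? II-4×II-3: QQ|Qq|qq
Q/III-2 ? II-2×II-1: QQ|Qq|qq
Q/III-3 un II-2×II-1: QQ|Qq
⇒ Q over [I-1,I-2,II-1,II-2,II-3,II-4,III-1,III-2,III-3]: 154 consistent

II-3 ∈ {EE Qq, EE qq, Ee Qq, Ee qq}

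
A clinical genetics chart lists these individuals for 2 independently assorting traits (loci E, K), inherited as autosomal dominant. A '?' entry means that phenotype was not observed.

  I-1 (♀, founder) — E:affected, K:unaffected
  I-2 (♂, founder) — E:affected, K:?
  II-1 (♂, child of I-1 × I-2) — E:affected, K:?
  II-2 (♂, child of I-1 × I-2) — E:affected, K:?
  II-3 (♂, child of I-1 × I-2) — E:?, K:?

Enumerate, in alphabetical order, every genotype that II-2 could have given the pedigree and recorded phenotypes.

E/I-1 aff ·: Ee|EE
E/I-2 aff ·: Ee|EE
E/II-1 aff I-1×I-2: Ee|EE
E/II-2 aff I-1×I-2: Ee|EE
E/II-3 ? I-1×I-2: ee|Ee|EE
⇒ E over [I-1,I-2,II-1,II-2,II-3]: 29 consistent
K/I-1 un ·: kk
K/I-2 ? ·: kk|Kk|KK
K/II-1 ? I-1×I-2: kk|Kk
K/II-2 ? I-1×I-2: kk|Kk
K/II-3 ? I-1×I-2: kk|Kk
⇒ K over [I-1,I-2,II-1,II-2,II-3]: 10 consistent

II-2 ∈ {EE Kk, EE kk, Ee Kk, Ee kk}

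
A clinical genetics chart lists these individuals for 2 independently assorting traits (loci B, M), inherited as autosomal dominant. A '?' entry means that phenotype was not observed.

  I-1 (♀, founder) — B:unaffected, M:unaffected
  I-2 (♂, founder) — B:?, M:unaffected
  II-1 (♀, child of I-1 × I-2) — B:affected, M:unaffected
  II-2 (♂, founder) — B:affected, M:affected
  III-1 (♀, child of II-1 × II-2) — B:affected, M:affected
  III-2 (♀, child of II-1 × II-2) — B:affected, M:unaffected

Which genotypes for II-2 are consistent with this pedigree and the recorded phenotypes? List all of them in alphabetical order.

B/I-1 un ·: bb
B/I-2 ? ·: Bb|BB
B/II-1 aff I-1×I-2: Bb
B/II-2 aff ·: Bb|BB
B/III-1 aff II-1×II-2: Bb|BB
B/III-2 aff II-1×II-2: Bb|BB
⇒ B over [I-1,I-2,II-1,II-2,III-1,III-2]: 16 consistent
M/I-1 un ·: mm
M/I-2 un ·: mm
M/II-1 un I-1×I-2: mm
M/II-2 aff ·: Mm
M/III-1 aff II-1×II-2: Mm
M/III-2 un II-1×II-2: mm
⇒ M over [I-1,I-2,II-1,II-2,III-1,III-2]: 1 consistent

II-2 ∈ {BB Mm, Bb Mm}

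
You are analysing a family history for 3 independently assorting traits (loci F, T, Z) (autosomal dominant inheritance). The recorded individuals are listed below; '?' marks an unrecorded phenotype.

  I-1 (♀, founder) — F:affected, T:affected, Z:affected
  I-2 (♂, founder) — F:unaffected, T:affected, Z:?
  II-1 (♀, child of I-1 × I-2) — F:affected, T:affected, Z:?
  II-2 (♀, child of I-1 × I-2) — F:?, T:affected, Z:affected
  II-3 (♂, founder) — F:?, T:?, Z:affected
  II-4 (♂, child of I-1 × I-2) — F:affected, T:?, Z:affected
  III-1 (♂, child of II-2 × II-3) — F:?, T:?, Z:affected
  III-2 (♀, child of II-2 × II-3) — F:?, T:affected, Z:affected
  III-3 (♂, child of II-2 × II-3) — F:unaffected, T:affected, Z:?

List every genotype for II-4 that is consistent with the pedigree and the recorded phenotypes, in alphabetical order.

F/I-1 aff ·: Ff|FF
F/I-2 un ·: ff
F/II-1 aff I-1×I-2: Ff
F/II-2 ? I-1×I-2: ff|Ff
F/II-3 ? ·: ff|Ff
F/II-4 aff I-1×I-2: Ff
F/III-1 ? II-2×II-3: ff|Ff|FF
F/III-2 ? II-2×II-3: ff|Ff|FF
F/III-3 un II-2×II-3: ff
⇒ F over [I-1,I-2,II-1,II-2,II-3,II-4,III-1,III-2,III-3]: 31 consistent
T/I-1 aff ·: Tt|TT
T/I-2 aff ·: Tt|TT
T/II-1 aff I-1×I-2: Tt|TT
T/II-2 aff I-1×I-2: Tt|TT
T/II-3 ? ·: tt|Tt|TT
T/II-4 ? I-1×I-2: tt|Tt|TT
T/III-1 ? II-2×II-3: tt|Tt|TT
T/III-2 aff II-2×II-3: Tt|TT
T/III-3 aff II-2×II-3: Tt|TT
⇒ T over [I-1,I-2,II-1,II-2,II-3,II-4,III-1,III-2,III-3]: 458 consistent
Z/I-1 aff ·: Zz|ZZ
Z/I-2 ? ·: zz|Zz|ZZ
Z/II-1 ? I-1×I-2: zz|Zz|ZZ
Z/II-2 aff I-1×I-2: Zz|ZZ
Z/II-3 aff ·: Zz|ZZ
Z/II-4 aff I-1×I-2: Zz|ZZ
Z/III-1 aff II-2×II-3: Zz|ZZ
Z/III-2 aff II-2×II-3: Zz|ZZ
Z/III-3 ? II-2×II-3: zz|Zz|ZZ
⇒ Z over [I-1,I-2,II-1,II-2,II-3,II-4,III-1,III-2,III-3]: 475 consistent

II-4 ∈ {Ff TT ZZ, Ff TT Zz, Ff Tt ZZ, Ff Tt Zz, Ff tt ZZ, Ff tt Zz}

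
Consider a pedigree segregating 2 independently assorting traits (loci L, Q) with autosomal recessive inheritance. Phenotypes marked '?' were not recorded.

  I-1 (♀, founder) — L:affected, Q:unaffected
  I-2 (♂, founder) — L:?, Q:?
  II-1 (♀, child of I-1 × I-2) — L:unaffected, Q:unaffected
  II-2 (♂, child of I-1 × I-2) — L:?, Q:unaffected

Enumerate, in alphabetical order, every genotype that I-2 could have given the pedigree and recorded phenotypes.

L/I-1 aff ·: ll
L/I-2 ? ·: LL|Ll
L/II-1 un I-1×I-2: Ll
L/II-2 ? I-1×I-2: Ll|ll
⇒ L over [I-1,I-2,II-1,II-2]: 3 consistent
Q/I-1 un ·: QQ|Qq
Q/I-2 ? ·: QQ|Qq|qq
Q/II-1 un I-1×I-2: QQ|Qq
Q/II-2 un I-1×I-2: QQ|Qq
⇒ Q over [I-1,I-2,II-1,II-2]: 15 consistent

I-2 ∈ {LL QQ, LL Qq, LL qq, Ll QQ, Ll Qq, Ll qq}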